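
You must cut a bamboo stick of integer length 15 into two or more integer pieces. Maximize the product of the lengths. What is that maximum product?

243

Fill m[k] for k=2..15: at each k try every first piece i and multiply by the better of (k−i) uncut or m[k−i].
m[2] = 1·max(1,0) = 1·1 = 1
m[3] = max(1·2, 2·1) = 2
m[4] = max(1·3, 2·2, 3·1) = 4
m[5] = max(1·4, 2·3, 3·2, 4·1) = 6
m[6] = max(1·6, 2·4, 3·3, 4·2, 5·1) = 9
m[7] = max(1·9, 2·6, 3·4, 4·3, 5·2, 6·1) = 12
m[8] = max(1·12, 2·9, 3·6, …, 6·2, 7·1) = 18
m[9] = max(1·18, 2·12, 3·9, …, 7·2, 8·1) = 27
m[10] = max(1·27, 2·18, 3·12, …, 8·2, 9·1) = 36
m[11] = max(1·36, 2·27, 3·18, …, 9·2, 10·1) = 54
m[12] = max(1·54, 2·36, 3·27, …, 10·2, 11·1) = 81
m[13] = max(1·81, 2·54, 3·36, …, 11·2, 12·1) = 108
m[14] = max(1·108, 2·81, 3·54, …, 12·2, 13·1) = 162
m[15] = max(1·162, 2·108, 3·81, …, 13·2, 14·1) = 243
One optimal split: 3 + 3 + 3 + 3 + 3; product 3·3·3·3·3 = 243.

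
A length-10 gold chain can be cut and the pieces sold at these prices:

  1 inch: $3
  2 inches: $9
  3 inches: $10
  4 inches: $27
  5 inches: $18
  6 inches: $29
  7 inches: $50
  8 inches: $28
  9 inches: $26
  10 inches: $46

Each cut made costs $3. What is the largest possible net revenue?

Build v[k] bottom-up: v[k] = max over allowed piece i of (p[i] + v[k−i]) − 3 per cut.
v[1] = 3
v[2] = 9
v[3] = 10
v[4] = 27
v[5] = 27  (first piece 1, then v[4]=27)
v[6] = 33  (first piece 2, then v[4]=27)
v[7] = 50
v[8] = 51  (first piece 4, then v[4]=27)
v[9] = 56  (first piece 2, then v[7]=50)
v[10] = 57  (first piece 2, then v[8]=51)
One optimal plan: pieces 4 + 4 + 2 (2 cuts) → $63 − $6 = $57.

57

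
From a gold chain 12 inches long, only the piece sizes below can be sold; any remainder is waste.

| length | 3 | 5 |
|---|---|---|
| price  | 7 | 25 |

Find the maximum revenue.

50

Consider every possible first cut. best[k] is the best of p[i]+best[k−i] over all sellable i≤k.
best[1] = 0
best[2] = 0
best[3] = 7
best[4] = 7
best[5] = 25
best[6] = 25
best[7] = 25
best[8] = 32  (first piece 3, then best[5]=25)
best[9] = 32
best[10] = 50  (first piece 5, then best[5]=25)
best[11] = 50
best[12] = 50
One optimal cutting: pieces 5 + 5 with 2 inches of scrap → $50.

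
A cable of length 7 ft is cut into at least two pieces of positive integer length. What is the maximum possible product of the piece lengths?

Define m[k] = max over 1≤i<k of i · max(k−i, m[k−i]); the inner max lets the remainder stay uncut if that's better.
m[2] = 1×max(1,0) = 1×1 = 1
m[3] = max(1×2, 2×1) = 2
m[4] = max(1×3, 2×2, 3×1) = 4
m[5] = max(1×4, 2×3, 3×2, 4×1) = 6
m[6] = max(1×6, 2×4, 3×3, 4×2, 5×1) = 9
m[7] = max(1×9, 2×6, 3×4, 4×3, 5×2, 6×1) = 12
One optimal split: 3 + 2 + 2; product 3×2×2 = 12.

12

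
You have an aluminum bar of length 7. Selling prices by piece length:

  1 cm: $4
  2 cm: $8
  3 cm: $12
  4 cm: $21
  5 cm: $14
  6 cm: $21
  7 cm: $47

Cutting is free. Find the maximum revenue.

Consider every possible first cut. R[k] is the best of p[i]+R[k−i] over all sellable i≤k.
R[1] = 4
R[2] = max(4+4, 8+0) = 8
R[3] = max(4+8, 8+4, 12+0) = 12
R[4] = max(4+12, 8+8, 12+4, 21+0) = 21
R[5] = max(4+21, 8+12, 12+8, 21+4, 14+0) = 25
R[6] = max(4+25, 8+21, 12+12, 21+8, 14+4, 21+0) = 29
R[7] = max(4+29, 8+25, 12+21, …, 21+4, 47+0) = 47
Best is to sell the whole 7-cm piece uncut for $47.

47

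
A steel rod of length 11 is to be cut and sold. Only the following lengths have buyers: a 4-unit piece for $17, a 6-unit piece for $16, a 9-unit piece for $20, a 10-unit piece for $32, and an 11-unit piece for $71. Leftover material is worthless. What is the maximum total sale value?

Let r[k] be the best obtainable value from length k. For each k, try every first piece i and keep the best of price[i] + r[k−i].
r[1] = 0
r[2] = 0
r[3] = 0
r[4] = 17
r[5] = 17
r[6] = 17
r[7] = 17
r[8] = 34  (first piece 4, then r[4]=17)
r[9] = 34
r[10] = 34
r[11] = 71
One optimal cutting: 11 → $71.

71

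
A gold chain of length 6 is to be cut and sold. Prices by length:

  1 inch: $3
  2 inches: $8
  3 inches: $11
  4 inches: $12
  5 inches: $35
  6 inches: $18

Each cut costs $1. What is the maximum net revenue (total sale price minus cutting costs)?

Consider every possible first cut. r[k] is the best of p[i]+r[k−i] over all sellable i≤k, charging 1 whenever i<k.
r[1] = 3
r[2] = max(3+3-1, 8+0) = 8
r[3] = max(3+8-1, 8+3-1, 11+0) = 11
r[4] = max(3+11-1, 8+8-1, 11+3-1, 12+0) = 15
r[5] = max(3+15-1, 8+11-1, 11+8-1, 12+3-1, 35+0) = 35
r[6] = max(3+35-1, 8+15-1, 11+11-1, 12+8-1, 35+3-1, 18+0) = 37
One optimal plan: pieces 5 + 1 (1 cut) → $38 − $1 = $37.

37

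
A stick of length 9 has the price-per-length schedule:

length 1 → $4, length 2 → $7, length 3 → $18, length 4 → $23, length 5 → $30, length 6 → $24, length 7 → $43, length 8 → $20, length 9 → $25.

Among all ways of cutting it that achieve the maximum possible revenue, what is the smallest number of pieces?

Let r[k] be the best obtainable value from length k. For each k, try every first piece i and keep the best of price[i] + r[k−i].
r[1] = 4
r[2] = 8  (first piece 1, then r[1]=4)
r[3] = 18
r[4] = 23
r[5] = 30
r[6] = 36  (first piece 3, then r[3]=18)
r[7] = 43
r[8] = 48  (first piece 3, then r[5]=30)
r[9] = 54  (first piece 3, then r[6]=36)
Maximum revenue is $54.
Now minimize piece count subject to staying optimal: for each k, pieces[k] = 1 + min over i with p[i]+r[k−i]=r[k] of pieces[k−i].
pieces[6] = 2
pieces[7] = 1
pieces[8] = 2
pieces[9] = 3

3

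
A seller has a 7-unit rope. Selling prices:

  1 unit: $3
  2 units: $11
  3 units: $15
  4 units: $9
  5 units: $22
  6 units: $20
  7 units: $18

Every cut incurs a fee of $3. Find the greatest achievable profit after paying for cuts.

31

Consider every possible first cut. net[k] is the best of p[i]+net[k−i] over all sellable i≤k, charging 3 whenever i<k.
net[1] = 3
net[2] = max(3+3-3, 11+0) = 11
net[3] = max(3+11-3, 11+3-3, 15+0) = 15
net[4] = max(3+15-3, 11+11-3, 15+3-3, 9+0) = 19
net[5] = max(3+19-3, 11+15-3, 15+11-3, 9+3-3, 22+0) = 23
net[6] = max(3+23-3, 11+19-3, 15+15-3, 9+11-3, 22+3-3, 20+0) = 27
net[7] = max(3+27-3, 11+23-3, 15+19-3, …, 20+3-3, 18+0) = 31
One optimal plan: pieces 3 + 2 + 2 (2 cuts) → $37 − $6 = $31.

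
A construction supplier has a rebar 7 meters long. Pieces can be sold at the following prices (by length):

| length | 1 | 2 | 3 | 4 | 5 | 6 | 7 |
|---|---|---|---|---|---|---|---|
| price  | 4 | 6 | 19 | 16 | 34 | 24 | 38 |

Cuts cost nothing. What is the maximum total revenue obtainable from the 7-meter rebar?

42

Build r[k] bottom-up: r[k] = max over allowed piece i of (p[i] + r[k−i]).
r[1] = 4
r[2] = 8  (first piece 1, then r[1]=4)
r[3] = 19
r[4] = 23  (first piece 1, then r[3]=19)
r[5] = 34
r[6] = 38  (first piece 1, then r[5]=34)
r[7] = 42  (first piece 1, then r[6]=38)
One optimal cutting: 5 + 1 + 1 → ₹34 + ₹4 + ₹4 = ₹42.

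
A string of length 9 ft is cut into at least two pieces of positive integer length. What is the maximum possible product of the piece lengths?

27

Define prod[k] = max over 1≤i<k of i · max(k−i, prod[k−i]); the inner max lets the remainder stay uncut if that's better.
prod[2] = 1×max(1,0) = 1×1 = 1
prod[3] = max(1×2, 2×1) = 2
prod[4] = max(1×3, 2×2, 3×1) = 4
prod[5] = max(1×4, 2×3, 3×2, 4×1) = 6
prod[6] = max(1×6, 2×4, 3×3, 4×2, 5×1) = 9
prod[7] = max(1×9, 2×6, 3×4, 4×3, 5×2, 6×1) = 12
prod[8] = max(1×12, 2×9, 3×6, …, 6×2, 7×1) = 18
prod[9] = max(1×18, 2×12, 3×9, …, 7×2, 8×1) = 27
One optimal split: 3 + 3 + 3; product 3×3×3 = 27.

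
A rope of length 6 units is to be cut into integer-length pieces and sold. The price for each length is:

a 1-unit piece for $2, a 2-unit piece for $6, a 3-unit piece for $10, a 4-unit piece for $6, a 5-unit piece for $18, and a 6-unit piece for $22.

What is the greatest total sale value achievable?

22

Build R[k] bottom-up: R[k] = max over allowed piece i of (p[i] + R[k−i]).
R[1] = 2
R[2] = max(2+2, 6+0) = 6
R[3] = max(2+6, 6+2, 10+0) = 10
R[4] = max(2+10, 6+6, 10+2, 6+0) = 12
R[5] = max(2+12, 6+10, 10+6, 6+2, 18+0) = 18
R[6] = max(2+18, 6+12, 10+10, 6+6, 18+2, 22+0) = 22
Best is to sell the whole 6-unit piece uncut for $22.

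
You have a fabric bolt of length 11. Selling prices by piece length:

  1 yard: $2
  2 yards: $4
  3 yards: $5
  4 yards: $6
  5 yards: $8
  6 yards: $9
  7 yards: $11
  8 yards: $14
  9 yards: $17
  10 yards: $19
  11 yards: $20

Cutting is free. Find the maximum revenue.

22

Consider every possible first cut. r[k] is the best of p[i]+r[k−i] over all sellable i≤k.
r[1] = 2
r[2] = max(2+2, 4+0) = 4
r[3] = max(2+4, 4+2, 5+0) = 6
r[4] = max(2+6, 4+4, 5+2, 6+0) = 8
r[5] = max(2+8, 4+6, 5+4, 6+2, 8+0) = 10
r[6] = max(2+10, 4+8, 5+6, 6+4, 8+2, 9+0) = 12
r[7] = max(2+12, 4+10, 5+8, …, 9+2, 11+0) = 14
r[8] = max(2+14, 4+12, 5+10, …, 11+2, 14+0) = 16
r[9] = max(2+16, 4+14, 5+12, …, 14+2, 17+0) = 18
r[10] = max(2+18, 4+16, 5+14, …, 17+2, 19+0) = 20
r[11] = max(2+20, 4+18, 5+16, …, 19+2, 20+0) = 22
One optimal cutting: 1 + 1 + 1 + 1 + 1 + 1 + 1 + 1 + 1 + 1 + 1 → $2 + $2 + $2 + $2 + $2 + $2 + $2 + $2 + $2 + $2 + $2 = $22.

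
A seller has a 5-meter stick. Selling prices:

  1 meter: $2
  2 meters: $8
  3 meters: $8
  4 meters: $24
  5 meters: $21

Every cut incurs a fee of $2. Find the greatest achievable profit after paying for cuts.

24

Let net[k] be the best obtainable value from length k. For each k, try every first piece i and keep the best of price[i] + net[k−i] minus the 2 cut fee when i<k.
net[1] = 2
net[2] = max(2+2-2, 8+0) = 8
net[3] = max(2+8-2, 8+2-2, 8+0) = 8
net[4] = max(2+8-2, 8+8-2, 8+2-2, 24+0) = 24
net[5] = max(2+24-2, 8+8-2, 8+8-2, 24+2-2, 21+0) = 24
One optimal plan: pieces 4 + 1 (1 cut) → $26 − $2 = $24.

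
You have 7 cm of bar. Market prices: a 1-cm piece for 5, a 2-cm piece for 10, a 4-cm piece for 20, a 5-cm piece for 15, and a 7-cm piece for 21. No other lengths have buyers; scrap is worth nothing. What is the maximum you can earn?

Let r[k] be the best obtainable value from length k. For each k, try every first piece i and keep the best of price[i] + r[k−i].
r[1] = 5
r[2] = max(5+5, 10+0) = 10
r[3] = max(5+10, 10+5) = 15
r[4] = max(5+15, 10+10, 20+0) = 20
r[5] = max(5+20, 10+15, 20+5, 15+0) = 25
r[6] = max(5+25, 10+20, 20+10, 15+5) = 30
r[7] = max(5+30, 10+25, 20+15, 15+10, 21+0) = 35
One optimal cutting: 1 + 1 + 1 + 1 + 1 + 1 + 1 → 35.

35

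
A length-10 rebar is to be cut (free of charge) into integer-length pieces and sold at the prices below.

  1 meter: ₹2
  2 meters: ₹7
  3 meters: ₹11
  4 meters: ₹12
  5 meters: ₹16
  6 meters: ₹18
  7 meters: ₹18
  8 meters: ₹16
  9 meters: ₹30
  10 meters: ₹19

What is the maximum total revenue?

Let best[k] be the best obtainable value from length k. For each k, try every first piece i and keep the best of price[i] + best[k−i].
best[1] = 2
best[2] = max(2+2, 7+0) = 7
best[3] = max(2+7, 7+2, 11+0) = 11
best[4] = max(2+11, 7+7, 11+2, 12+0) = 14
best[5] = max(2+14, 7+11, 11+7, 12+2, 16+0) = 18
best[6] = max(2+18, 7+14, 11+11, 12+7, 16+2, 18+0) = 22
best[7] = max(2+22, 7+18, 11+14, …, 18+2, 18+0) = 25
best[8] = max(2+25, 7+22, 11+18, …, 18+2, 16+0) = 29
best[9] = max(2+29, 7+25, 11+22, …, 16+2, 30+0) = 33
best[10] = max(2+33, 7+29, 11+25, …, 30+2, 19+0) = 36
One optimal cutting: 3 + 3 + 2 + 2 → ₹11 + ₹11 + ₹7 + ₹7 = ₹36.

36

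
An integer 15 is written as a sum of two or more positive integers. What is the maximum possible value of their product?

243

Define prod[k] = max over 1≤i<k of i · max(k−i, prod[k−i]); the inner max lets the remainder stay uncut if that's better.
prod[2] = 1·max(1,0) = 1·1 = 1
prod[3] = 1·max(2,1) = 1·2 = 2
prod[4] = 2·max(2,1) = 2·2 = 4
prod[5] = 2·max(3,2) = 2·3 = 6
prod[6] = 3·max(3,2) = 3·3 = 9
prod[7] = 2·max(5,6) = 2·6 = 12
prod[8] = 2·max(6,9) = 2·9 = 18
prod[9] = 3·max(6,9) = 3·9 = 27
prod[10] = 2·max(8,18) = 2·18 = 36
prod[11] = 2·max(9,27) = 2·27 = 54
prod[12] = 3·max(9,27) = 3·27 = 81
prod[13] = 2·max(11,54) = 2·54 = 108
prod[14] = 2·max(12,81) = 2·81 = 162
prod[15] = 3·max(12,81) = 3·81 = 243
One optimal split: 3 + 3 + 3 + 3 + 3; product 3·3·3·3·3 = 243.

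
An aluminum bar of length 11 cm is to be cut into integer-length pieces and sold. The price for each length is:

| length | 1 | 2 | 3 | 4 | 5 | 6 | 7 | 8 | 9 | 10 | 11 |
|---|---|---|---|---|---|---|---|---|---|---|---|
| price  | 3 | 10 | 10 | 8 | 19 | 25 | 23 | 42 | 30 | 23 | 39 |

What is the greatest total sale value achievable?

55

Let r[k] be the best obtainable value from length k. For each k, try every first piece i and keep the best of price[i] + r[k−i].
r[1] = 3
r[2] = max(3+3, 10+0) = 10
r[3] = max(3+10, 10+3, 10+0) = 13
r[4] = max(3+13, 10+10, 10+3, 8+0) = 20
r[5] = max(3+20, 10+13, 10+10, 8+3, 19+0) = 23
r[6] = max(3+23, 10+20, 10+13, 8+10, 19+3, 25+0) = 30
r[7] = max(3+30, 10+23, 10+20, …, 25+3, 23+0) = 33
r[8] = max(3+33, 10+30, 10+23, …, 23+3, 42+0) = 42
r[9] = max(3+42, 10+33, 10+30, …, 42+3, 30+0) = 45
r[10] = max(3+45, 10+42, 10+33, …, 30+3, 23+0) = 52
r[11] = max(3+52, 10+45, 10+42, …, 23+3, 39+0) = 55
One optimal cutting: 8 + 2 + 1 → $42 + $10 + $3 = $55.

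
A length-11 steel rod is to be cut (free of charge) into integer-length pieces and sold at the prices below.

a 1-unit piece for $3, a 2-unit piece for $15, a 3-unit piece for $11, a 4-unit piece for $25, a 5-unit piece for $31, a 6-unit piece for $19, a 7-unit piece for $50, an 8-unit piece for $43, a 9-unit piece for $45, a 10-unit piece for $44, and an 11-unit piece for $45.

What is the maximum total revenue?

80

Consider every possible first cut. best[k] is the best of p[i]+best[k−i] over all sellable i≤k.
best[1] = 3
best[2] = 15
best[3] = 18  (first piece 1, then best[2]=15)
best[4] = 30  (first piece 2, then best[2]=15)
best[5] = 33  (first piece 1, then best[4]=30)
best[6] = 45  (first piece 2, then best[4]=30)
best[7] = 50
best[8] = 60  (first piece 2, then best[6]=45)
best[9] = 65  (first piece 2, then best[7]=50)
best[10] = 75  (first piece 2, then best[8]=60)
best[11] = 80  (first piece 2, then best[9]=65)
One optimal cutting: 7 + 2 + 2 → $50 + $15 + $15 = $80.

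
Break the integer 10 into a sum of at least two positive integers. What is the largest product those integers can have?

Let P[k] be the best product for length k (with at least one cut). For each first piece i, the rest contributes max(k−i, P[k−i]).
P[2] = 1×max(1,0) = 1×1 = 1
P[3] = 1×max(2,1) = 1×2 = 2
P[4] = 2×max(2,1) = 2×2 = 4
P[5] = 2×max(3,2) = 2×3 = 6
P[6] = 3×max(3,2) = 3×3 = 9
P[7] = 2×max(5,6) = 2×6 = 12
P[8] = 2×max(6,9) = 2×9 = 18
P[9] = 3×max(6,9) = 3×9 = 27
P[10] = 2×max(8,18) = 2×18 = 36
One optimal split: 3 + 3 + 2 + 2; product 3×3×2×2 = 36.

36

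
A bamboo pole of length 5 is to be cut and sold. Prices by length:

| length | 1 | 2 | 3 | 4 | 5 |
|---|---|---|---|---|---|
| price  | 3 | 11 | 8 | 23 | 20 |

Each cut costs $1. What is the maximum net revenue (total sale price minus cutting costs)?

25

Let v[k] be the best obtainable value from length k. For each k, try every first piece i and keep the best of price[i] + v[k−i] minus the 1 cut fee when i<k.
v[1] = 3
v[2] = 11
v[3] = 13  (first piece 1, then v[2]=11)
v[4] = 23
v[5] = 25  (first piece 1, then v[4]=23)
One optimal plan: pieces 4 + 1 (1 cut) → $26 − $1 = $25.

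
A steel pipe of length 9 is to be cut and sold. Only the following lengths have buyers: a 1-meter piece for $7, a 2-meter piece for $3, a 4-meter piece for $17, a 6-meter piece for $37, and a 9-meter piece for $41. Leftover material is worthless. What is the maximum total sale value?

63

Let f[k] be the best obtainable value from length k. For each k, try every first piece i and keep the best of price[i] + f[k−i].
f[1] = 7
f[2] = max(7+7, 3+0) = 14
f[3] = max(7+14, 3+7) = 21
f[4] = max(7+21, 3+14, 17+0) = 28
f[5] = max(7+28, 3+21, 17+7) = 35
f[6] = max(7+35, 3+28, 17+14, 37+0) = 42
f[7] = max(7+42, 3+35, 17+21, 37+7) = 49
f[8] = max(7+49, 3+42, 17+28, 37+14) = 56
f[9] = max(7+56, 3+49, 17+35, 37+21, 41+0) = 63
One optimal cutting: 1 + 1 + 1 + 1 + 1 + 1 + 1 + 1 + 1 → $63.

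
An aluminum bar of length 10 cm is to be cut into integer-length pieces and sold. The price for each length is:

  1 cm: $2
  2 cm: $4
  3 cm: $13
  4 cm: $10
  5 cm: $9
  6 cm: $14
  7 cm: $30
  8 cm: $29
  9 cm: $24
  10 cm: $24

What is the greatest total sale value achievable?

43

Build best[k] bottom-up: best[k] = max over allowed piece i of (p[i] + best[k−i]).
best[1] = 2
best[2] = 4  (first piece 1, then best[1]=2)
best[3] = 13
best[4] = 15  (first piece 1, then best[3]=13)
best[5] = 17  (first piece 1, then best[4]=15)
best[6] = 26  (first piece 3, then best[3]=13)
best[7] = 30
best[8] = 32  (first piece 1, then best[7]=30)
best[9] = 39  (first piece 3, then best[6]=26)
best[10] = 43  (first piece 3, then best[7]=30)
One optimal cutting: 7 + 3 → $30 + $13 = $43.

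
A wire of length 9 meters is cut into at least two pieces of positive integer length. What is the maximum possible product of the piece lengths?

Fill P[k] for k=2..9: at each k try every first piece i and multiply by the better of (k−i) uncut or P[k−i].
Small cases: P[2]=1.
P[3] = max(1*2, 2*1) = 2
P[4] = max(1*3, 2*2, 3*1) = 4
P[5] = max(1*4, 2*3, 3*2, 4*1) = 6
P[6] = max(1*6, 2*4, 3*3, 4*2, 5*1) = 9
P[7] = max(1*9, 2*6, 3*4, 4*3, 5*2, 6*1) = 12
P[8] = max(1*12, 2*9, 3*6, …, 6*2, 7*1) = 18
P[9] = max(1*18, 2*12, 3*9, …, 7*2, 8*1) = 27
One optimal split: 3 + 3 + 3; product 3*3*3 = 27.

27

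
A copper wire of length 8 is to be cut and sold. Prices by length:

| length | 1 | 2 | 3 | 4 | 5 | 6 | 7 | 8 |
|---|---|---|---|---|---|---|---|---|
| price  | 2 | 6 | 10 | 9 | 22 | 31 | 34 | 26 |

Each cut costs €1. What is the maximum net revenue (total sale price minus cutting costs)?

Let r[k] be the best obtainable value from length k. For each k, try every first piece i and keep the best of price[i] + r[k−i] minus the 1 cut fee when i<k.
r[1] = 2
r[2] = 6
r[3] = 10
r[4] = 11  (first piece 1, then r[3]=10)
r[5] = 22
r[6] = 31
r[7] = 34
r[8] = 36  (first piece 2, then r[6]=31)
One optimal plan: pieces 6 + 2 (1 cut) → €37 − €1 = €36.

36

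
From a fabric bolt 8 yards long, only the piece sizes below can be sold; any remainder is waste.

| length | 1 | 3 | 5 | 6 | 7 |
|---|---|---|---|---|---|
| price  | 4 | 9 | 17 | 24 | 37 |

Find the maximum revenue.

41

Let r[k] be the best obtainable value from length k. For each k, try every first piece i and keep the best of price[i] + r[k−i].
r[1] = 4
r[2] = 8  (first piece 1, then r[1]=4)
r[3] = 12  (first piece 1, then r[2]=8)
r[4] = 16  (first piece 1, then r[3]=12)
r[5] = 20  (first piece 1, then r[4]=16)
r[6] = 24  (first piece 1, then r[5]=20)
r[7] = 37
r[8] = 41  (first piece 1, then r[7]=37)
One optimal cutting: 7 + 1 → $41.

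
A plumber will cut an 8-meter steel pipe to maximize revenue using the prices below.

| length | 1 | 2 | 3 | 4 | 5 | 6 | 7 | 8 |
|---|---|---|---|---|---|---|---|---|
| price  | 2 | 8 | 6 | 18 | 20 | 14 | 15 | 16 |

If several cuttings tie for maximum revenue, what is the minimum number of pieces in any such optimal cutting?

Consider every possible first cut. r[k] is the best of p[i]+r[k−i] over all sellable i≤k.
r[1] = 2
r[2] = max(2+2, 8+0) = 8
r[3] = max(2+8, 8+2, 6+0) = 10
r[4] = max(2+10, 8+8, 6+2, 18+0) = 18
r[5] = max(2+18, 8+10, 6+8, 18+2, 20+0) = 20
r[6] = max(2+20, 8+18, 6+10, 18+8, 20+2, 14+0) = 26
r[7] = max(2+26, 8+20, 6+18, …, 14+2, 15+0) = 28
r[8] = max(2+28, 8+26, 6+20, …, 15+2, 16+0) = 36
Maximum revenue is $36.
Now minimize piece count subject to staying optimal: for each k, pieces[k] = 1 + min over i with p[i]+r[k−i]=r[k] of pieces[k−i].
pieces[5] = 1
pieces[6] = 2
pieces[7] = 2
pieces[8] = 2

2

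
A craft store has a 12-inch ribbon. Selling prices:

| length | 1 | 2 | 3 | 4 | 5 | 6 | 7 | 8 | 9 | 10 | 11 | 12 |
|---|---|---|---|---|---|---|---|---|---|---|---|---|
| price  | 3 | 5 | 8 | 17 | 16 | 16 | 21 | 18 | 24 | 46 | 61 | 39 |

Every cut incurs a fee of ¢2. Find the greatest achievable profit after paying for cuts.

62

Build v[k] bottom-up: v[k] = max over allowed piece i of (p[i] + v[k−i]) − 2 per cut.
v[1] = 3
v[2] = 5
v[3] = 8
v[4] = 17
v[5] = 18  (first piece 1, then v[4]=17)
v[6] = 20  (first piece 2, then v[4]=17)
v[7] = 23  (first piece 3, then v[4]=17)
v[8] = 32  (first piece 4, then v[4]=17)
v[9] = 33  (first piece 1, then v[8]=32)
v[10] = 46
v[11] = 61
v[12] = 62  (first piece 1, then v[11]=61)
One optimal plan: pieces 11 + 1 (1 cut) → ¢64 − ¢2 = ¢62.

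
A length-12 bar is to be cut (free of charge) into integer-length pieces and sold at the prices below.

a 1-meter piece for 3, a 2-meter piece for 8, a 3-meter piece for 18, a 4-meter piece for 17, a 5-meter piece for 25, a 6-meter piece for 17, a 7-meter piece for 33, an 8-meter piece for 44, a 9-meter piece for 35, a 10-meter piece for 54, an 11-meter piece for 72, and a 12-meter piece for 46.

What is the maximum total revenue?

75

Consider every possible first cut. R[k] is the best of p[i]+R[k−i] over all sellable i≤k.
R[1] = 3
R[2] = max(3+3, 8+0) = 8
R[3] = max(3+8, 8+3, 18+0) = 18
R[4] = max(3+18, 8+8, 18+3, 17+0) = 21
R[5] = max(3+21, 8+18, 18+8, 17+3, 25+0) = 26
R[6] = max(3+26, 8+21, 18+18, 17+8, 25+3, 17+0) = 36
R[7] = max(3+36, 8+26, 18+21, …, 17+3, 33+0) = 39
R[8] = max(3+39, 8+36, 18+26, …, 33+3, 44+0) = 44
R[9] = max(3+44, 8+39, 18+36, …, 44+3, 35+0) = 54
R[10] = max(3+54, 8+44, 18+39, …, 35+3, 54+0) = 57
R[11] = max(3+57, 8+54, 18+44, …, 54+3, 72+0) = 72
R[12] = max(3+72, 8+57, 18+54, …, 72+3, 46+0) = 75
One optimal cutting: 11 + 1 → 72 + 3 = 75.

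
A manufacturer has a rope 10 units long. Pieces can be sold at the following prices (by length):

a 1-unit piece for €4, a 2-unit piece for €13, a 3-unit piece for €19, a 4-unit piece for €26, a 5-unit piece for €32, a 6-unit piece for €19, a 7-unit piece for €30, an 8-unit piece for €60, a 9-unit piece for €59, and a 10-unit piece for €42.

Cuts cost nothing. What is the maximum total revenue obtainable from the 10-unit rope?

73

Build v[k] bottom-up: v[k] = max over allowed piece i of (p[i] + v[k−i]).
v[1] = 4
v[2] = max(4+4, 13+0) = 13
v[3] = max(4+13, 13+4, 19+0) = 19
v[4] = max(4+19, 13+13, 19+4, 26+0) = 26
v[5] = max(4+26, 13+19, 19+13, 26+4, 32+0) = 32
v[6] = max(4+32, 13+26, 19+19, 26+13, 32+4, 19+0) = 39
v[7] = max(4+39, 13+32, 19+26, …, 19+4, 30+0) = 45
v[8] = max(4+45, 13+39, 19+32, …, 30+4, 60+0) = 60
v[9] = max(4+60, 13+45, 19+39, …, 60+4, 59+0) = 64
v[10] = max(4+64, 13+60, 19+45, …, 59+4, 42+0) = 73
One optimal cutting: 8 + 2 → €60 + €13 = €73.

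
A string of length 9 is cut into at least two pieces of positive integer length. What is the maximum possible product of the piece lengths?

27

Let f[k] be the best product for length k (with at least one cut). For each first piece i, the rest contributes max(k−i, f[k−i]).
f[2] = 1*max(1,0) = 1*1 = 1
f[3] = max(1*2, 2*1) = 2
f[4] = max(1*3, 2*2, 3*1) = 4
f[5] = max(1*4, 2*3, 3*2, 4*1) = 6
f[6] = max(1*6, 2*4, 3*3, 4*2, 5*1) = 9
f[7] = max(1*9, 2*6, 3*4, 4*3, 5*2, 6*1) = 12
f[8] = max(1*12, 2*9, 3*6, …, 6*2, 7*1) = 18
f[9] = max(1*18, 2*12, 3*9, …, 7*2, 8*1) = 27
One optimal split: 3 + 3 + 3; product 3*3*3 = 27.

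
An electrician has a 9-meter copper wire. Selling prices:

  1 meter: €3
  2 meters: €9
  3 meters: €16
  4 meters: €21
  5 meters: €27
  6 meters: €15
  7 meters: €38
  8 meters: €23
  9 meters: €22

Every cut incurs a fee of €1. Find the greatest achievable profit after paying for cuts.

Build net[k] bottom-up: net[k] = max over allowed piece i of (p[i] + net[k−i]) − 1 per cut.
net[1] = 3
net[2] = max(3+3-1, 9+0) = 9
net[3] = max(3+9-1, 9+3-1, 16+0) = 16
net[4] = max(3+16-1, 9+9-1, 16+3-1, 21+0) = 21
net[5] = max(3+21-1, 9+16-1, 16+9-1, 21+3-1, 27+0) = 27
net[6] = max(3+27-1, 9+21-1, 16+16-1, 21+9-1, 27+3-1, 15+0) = 31
net[7] = max(3+31-1, 9+27-1, 16+21-1, …, 15+3-1, 38+0) = 38
net[8] = max(3+38-1, 9+31-1, 16+27-1, …, 38+3-1, 23+0) = 42
net[9] = max(3+42-1, 9+38-1, 16+31-1, …, 23+3-1, 22+0) = 47
One optimal plan: pieces 5 + 4 (1 cut) → €48 − €1 = €47.

47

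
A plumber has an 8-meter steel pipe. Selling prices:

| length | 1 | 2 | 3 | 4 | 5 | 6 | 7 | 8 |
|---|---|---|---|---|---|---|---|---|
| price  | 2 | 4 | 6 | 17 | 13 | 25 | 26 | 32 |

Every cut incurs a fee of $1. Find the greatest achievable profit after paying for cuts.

33

Let net[k] be the best obtainable value from length k. For each k, try every first piece i and keep the best of price[i] + net[k−i] minus the 1 cut fee when i<k.
net[1] = 2
net[2] = 4
net[3] = 6
net[4] = 17
net[5] = 18  (first piece 1, then net[4]=17)
net[6] = 25
net[7] = 26  (first piece 1, then net[6]=25)
net[8] = 33  (first piece 4, then net[4]=17)
One optimal plan: pieces 4 + 4 (1 cut) → $34 − $1 = $33.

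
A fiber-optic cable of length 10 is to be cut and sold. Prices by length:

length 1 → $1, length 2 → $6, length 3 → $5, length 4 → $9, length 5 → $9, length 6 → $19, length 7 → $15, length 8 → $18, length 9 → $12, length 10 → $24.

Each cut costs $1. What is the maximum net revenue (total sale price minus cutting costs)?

Let r[k] be the best obtainable value from length k. For each k, try every first piece i and keep the best of price[i] + r[k−i] minus the 1 cut fee when i<k.
r[1] = 1
r[2] = 6
r[3] = 6  (first piece 1, then r[2]=6)
r[4] = 11  (first piece 2, then r[2]=6)
r[5] = 11  (first piece 1, then r[4]=11)
r[6] = 19
r[7] = 19  (first piece 1, then r[6]=19)
r[8] = 24  (first piece 2, then r[6]=19)
r[9] = 24  (first piece 1, then r[8]=24)
r[10] = 29  (first piece 2, then r[8]=24)
One optimal plan: pieces 6 + 2 + 2 (2 cuts) → $31 − $2 = $29.

29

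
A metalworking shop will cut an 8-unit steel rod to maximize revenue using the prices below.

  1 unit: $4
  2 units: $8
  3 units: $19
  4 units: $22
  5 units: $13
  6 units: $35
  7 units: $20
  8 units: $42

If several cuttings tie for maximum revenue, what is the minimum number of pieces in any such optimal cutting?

Let r[k] be the best obtainable value from length k. For each k, try every first piece i and keep the best of price[i] + r[k−i].
r[1] = 4
r[2] = 8  (first piece 1, then r[1]=4)
r[3] = 19
r[4] = 23  (first piece 1, then r[3]=19)
r[5] = 27  (first piece 1, then r[4]=23)
r[6] = 38  (first piece 3, then r[3]=19)
r[7] = 42  (first piece 1, then r[6]=38)
r[8] = 46  (first piece 1, then r[7]=42)
Maximum revenue is $46.
Now minimize piece count subject to staying optimal: for each k, pieces[k] = 1 + min over i with p[i]+r[k−i]=r[k] of pieces[k−i].
pieces[5] = 2
pieces[6] = 2
pieces[7] = 3
pieces[8] = 3

3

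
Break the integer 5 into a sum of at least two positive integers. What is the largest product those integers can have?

Fill prod[k] for k=2..5: at each k try every first piece i and multiply by the better of (k−i) uncut or prod[k−i].
prod[2] = 1×max(1,0) = 1×1 = 1
prod[3] = max(1×2, 2×1) = 2
prod[4] = max(1×3, 2×2, 3×1) = 4
prod[5] = max(1×4, 2×3, 3×2, 4×1) = 6
One optimal split: 3 + 2; product 3×2 = 6.

6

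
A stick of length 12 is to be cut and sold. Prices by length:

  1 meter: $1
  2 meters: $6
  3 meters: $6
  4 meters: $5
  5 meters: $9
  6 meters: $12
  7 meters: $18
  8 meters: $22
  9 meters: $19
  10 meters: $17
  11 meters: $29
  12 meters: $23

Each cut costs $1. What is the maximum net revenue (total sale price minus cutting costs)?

Consider every possible first cut. v[k] is the best of p[i]+v[k−i] over all sellable i≤k, charging 1 whenever i<k.
v[1] = 1
v[2] = max(1+1-1, 6+0) = 6
v[3] = max(1+6-1, 6+1-1, 6+0) = 6
v[4] = max(1+6-1, 6+6-1, 6+1-1, 5+0) = 11
v[5] = max(1+11-1, 6+6-1, 6+6-1, 5+1-1, 9+0) = 11
v[6] = max(1+11-1, 6+11-1, 6+6-1, 5+6-1, 9+1-1, 12+0) = 16
v[7] = max(1+16-1, 6+11-1, 6+11-1, …, 12+1-1, 18+0) = 18
v[8] = max(1+18-1, 6+16-1, 6+11-1, …, 18+1-1, 22+0) = 22
v[9] = max(1+22-1, 6+18-1, 6+16-1, …, 22+1-1, 19+0) = 23
v[10] = max(1+23-1, 6+22-1, 6+18-1, …, 19+1-1, 17+0) = 27
v[11] = max(1+27-1, 6+23-1, 6+22-1, …, 17+1-1, 29+0) = 29
v[12] = max(1+29-1, 6+27-1, 6+23-1, …, 29+1-1, 23+0) = 32
One optimal plan: pieces 8 + 2 + 2 (2 cuts) → $34 − $2 = $32.

32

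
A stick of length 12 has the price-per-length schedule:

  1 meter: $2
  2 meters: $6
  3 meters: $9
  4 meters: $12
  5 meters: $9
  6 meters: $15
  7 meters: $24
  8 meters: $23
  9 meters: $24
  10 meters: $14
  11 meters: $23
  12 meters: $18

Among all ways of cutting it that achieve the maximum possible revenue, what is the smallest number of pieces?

Consider every possible first cut. r[k] is the best of p[i]+r[k−i] over all sellable i≤k.
r[1] = 2
r[2] = 6
r[3] = 9
r[4] = 12  (first piece 2, then r[2]=6)
r[5] = 15  (first piece 2, then r[3]=9)
r[6] = 18  (first piece 2, then r[4]=12)
r[7] = 24
r[8] = 26  (first piece 1, then r[7]=24)
r[9] = 30  (first piece 2, then r[7]=24)
r[10] = 33  (first piece 3, then r[7]=24)
r[11] = 36  (first piece 2, then r[9]=30)
r[12] = 39  (first piece 2, then r[10]=33)
Maximum revenue is $39.
Now minimize piece count subject to staying optimal: for each k, pieces[k] = 1 + min over i with p[i]+r[k−i]=r[k] of pieces[k−i].
pieces[9] = 2
pieces[10] = 2
pieces[11] = 2
pieces[12] = 3

3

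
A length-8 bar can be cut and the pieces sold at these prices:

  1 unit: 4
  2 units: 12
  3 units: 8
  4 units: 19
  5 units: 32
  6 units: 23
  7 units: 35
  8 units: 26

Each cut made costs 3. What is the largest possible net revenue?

Build v[k] bottom-up: v[k] = max over allowed piece i of (p[i] + v[k−i]) − 3 per cut.
v[1] = 4
v[2] = 12
v[3] = 13  (first piece 1, then v[2]=12)
v[4] = 21  (first piece 2, then v[2]=12)
v[5] = 32
v[6] = 33  (first piece 1, then v[5]=32)
v[7] = 41  (first piece 2, then v[5]=32)
v[8] = 42  (first piece 1, then v[7]=41)
One optimal plan: pieces 5 + 2 + 1 (2 cuts) → 48 − 6 = 42.

42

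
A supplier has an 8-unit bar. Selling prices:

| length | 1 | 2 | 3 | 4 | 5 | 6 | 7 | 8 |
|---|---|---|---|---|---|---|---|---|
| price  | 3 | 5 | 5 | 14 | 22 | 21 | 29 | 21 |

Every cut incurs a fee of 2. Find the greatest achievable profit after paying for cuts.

30

Let r[k] be the best obtainable value from length k. For each k, try every first piece i and keep the best of price[i] + r[k−i] minus the 2 cut fee when i<k.
r[1] = 3
r[2] = max(3+3-2, 5+0) = 5
r[3] = max(3+5-2, 5+3-2, 5+0) = 6
r[4] = max(3+6-2, 5+5-2, 5+3-2, 14+0) = 14
r[5] = max(3+14-2, 5+6-2, 5+5-2, 14+3-2, 22+0) = 22
r[6] = max(3+22-2, 5+14-2, 5+6-2, 14+5-2, 22+3-2, 21+0) = 23
r[7] = max(3+23-2, 5+22-2, 5+14-2, …, 21+3-2, 29+0) = 29
r[8] = max(3+29-2, 5+23-2, 5+22-2, …, 29+3-2, 21+0) = 30
One optimal plan: pieces 7 + 1 (1 cut) → 32 − 2 = 30.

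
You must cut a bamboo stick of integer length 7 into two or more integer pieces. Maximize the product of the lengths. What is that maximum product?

Let prod[k] be the best product for length k (with at least one cut). For each first piece i, the rest contributes max(k−i, prod[k−i]).
prod[2] = 1·max(1,0) = 1·1 = 1
prod[3] = 1·max(2,1) = 1·2 = 2
prod[4] = 2·max(2,1) = 2·2 = 4
prod[5] = 2·max(3,2) = 2·3 = 6
prod[6] = 3·max(3,2) = 3·3 = 9
prod[7] = 2·max(5,6) = 2·6 = 12
One optimal split: 3 + 2 + 2; product 3·2·2 = 12.

12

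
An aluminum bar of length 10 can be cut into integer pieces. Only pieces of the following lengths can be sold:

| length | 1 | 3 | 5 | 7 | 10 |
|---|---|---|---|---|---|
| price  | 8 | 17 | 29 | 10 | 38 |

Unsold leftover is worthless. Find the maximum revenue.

Consider every possible first cut. best[k] is the best of p[i]+best[k−i] over all sellable i≤k.
best[1] = 8
best[2] = 16  (first piece 1, then best[1]=8)
best[3] = 24  (first piece 1, then best[2]=16)
best[4] = 32  (first piece 1, then best[3]=24)
best[5] = 40  (first piece 1, then best[4]=32)
best[6] = 48  (first piece 1, then best[5]=40)
best[7] = 56  (first piece 1, then best[6]=48)
best[8] = 64  (first piece 1, then best[7]=56)
best[9] = 72  (first piece 1, then best[8]=64)
best[10] = 80  (first piece 1, then best[9]=72)
One optimal cutting: 1 + 1 + 1 + 1 + 1 + 1 + 1 + 1 + 1 + 1 → $80.

80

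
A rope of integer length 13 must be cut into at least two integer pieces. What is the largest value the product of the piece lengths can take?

108

Define g[k] = max over 1≤i<k of i · max(k−i, g[k−i]); the inner max lets the remainder stay uncut if that's better.
g[2] = 1·max(1,0) = 1·1 = 1
g[3] = 1·max(2,1) = 1·2 = 2
g[4] = 2·max(2,1) = 2·2 = 4
g[5] = 2·max(3,2) = 2·3 = 6
g[6] = 3·max(3,2) = 3·3 = 9
g[7] = 2·max(5,6) = 2·6 = 12
g[8] = 2·max(6,9) = 2·9 = 18
g[9] = 3·max(6,9) = 3·9 = 27
g[10] = 2·max(8,18) = 2·18 = 36
g[11] = 2·max(9,27) = 2·27 = 54
g[12] = 3·max(9,27) = 3·27 = 81
g[13] = 2·max(11,54) = 2·54 = 108
One optimal split: 3 + 3 + 3 + 2 + 2; product 3·3·3·2·2 = 108.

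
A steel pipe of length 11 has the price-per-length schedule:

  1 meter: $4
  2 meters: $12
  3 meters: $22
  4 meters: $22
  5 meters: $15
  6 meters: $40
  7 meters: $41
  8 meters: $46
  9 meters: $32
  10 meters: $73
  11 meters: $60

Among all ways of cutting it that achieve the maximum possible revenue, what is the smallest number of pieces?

4

Let r[k] be the best obtainable value from length k. For each k, try every first piece i and keep the best of price[i] + r[k−i].
r[1] = 4
r[2] = 12
r[3] = 22
r[4] = 26  (first piece 1, then r[3]=22)
r[5] = 34  (first piece 2, then r[3]=22)
r[6] = 44  (first piece 3, then r[3]=22)
r[7] = 48  (first piece 1, then r[6]=44)
r[8] = 56  (first piece 2, then r[6]=44)
r[9] = 66  (first piece 3, then r[6]=44)
r[10] = 73
r[11] = 78  (first piece 2, then r[9]=66)
Maximum revenue is $78.
Now minimize piece count subject to staying optimal: for each k, pieces[k] = 1 + min over i with p[i]+r[k−i]=r[k] of pieces[k−i].
pieces[8] = 3
pieces[9] = 3
pieces[10] = 1
pieces[11] = 4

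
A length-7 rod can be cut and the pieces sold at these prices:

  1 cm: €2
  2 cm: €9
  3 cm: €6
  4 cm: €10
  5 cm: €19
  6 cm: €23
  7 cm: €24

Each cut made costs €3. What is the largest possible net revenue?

Consider every possible first cut. net[k] is the best of p[i]+net[k−i] over all sellable i≤k, charging 3 whenever i<k.
net[1] = 2
net[2] = max(2+2-3, 9+0) = 9
net[3] = max(2+9-3, 9+2-3, 6+0) = 8
net[4] = max(2+8-3, 9+9-3, 6+2-3, 10+0) = 15
net[5] = max(2+15-3, 9+8-3, 6+9-3, 10+2-3, 19+0) = 19
net[6] = max(2+19-3, 9+15-3, 6+8-3, 10+9-3, 19+2-3, 23+0) = 23
net[7] = max(2+23-3, 9+19-3, 6+15-3, …, 23+2-3, 24+0) = 25
One optimal plan: pieces 5 + 2 (1 cut) → €28 − €3 = €25.

25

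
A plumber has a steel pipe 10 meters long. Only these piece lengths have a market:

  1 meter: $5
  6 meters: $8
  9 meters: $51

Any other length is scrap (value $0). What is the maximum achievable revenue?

Let best[k] be the best obtainable value from length k. For each k, try every first piece i and keep the best of price[i] + best[k−i].
best[1] = 5
best[2] = 10  (first piece 1, then best[1]=5)
best[3] = 15  (first piece 1, then best[2]=10)
best[4] = 20  (first piece 1, then best[3]=15)
best[5] = 25  (first piece 1, then best[4]=20)
best[6] = 30  (first piece 1, then best[5]=25)
best[7] = 35  (first piece 1, then best[6]=30)
best[8] = 40  (first piece 1, then best[7]=35)
best[9] = 51
best[10] = 56  (first piece 1, then best[9]=51)
One optimal cutting: 9 + 1 → $56.

56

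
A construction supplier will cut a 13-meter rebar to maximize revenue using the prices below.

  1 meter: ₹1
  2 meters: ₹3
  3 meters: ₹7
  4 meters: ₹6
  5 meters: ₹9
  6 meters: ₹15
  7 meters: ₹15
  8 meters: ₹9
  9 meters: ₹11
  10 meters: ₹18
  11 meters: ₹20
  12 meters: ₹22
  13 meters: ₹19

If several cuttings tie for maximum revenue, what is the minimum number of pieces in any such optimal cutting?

Consider every possible first cut. r[k] is the best of p[i]+r[k−i] over all sellable i≤k.
r[1] = 1
r[2] = 3
r[3] = 7
r[4] = 8  (first piece 1, then r[3]=7)
r[5] = 10  (first piece 2, then r[3]=7)
r[6] = 15
r[7] = 16  (first piece 1, then r[6]=15)
r[8] = 18  (first piece 2, then r[6]=15)
r[9] = 22  (first piece 3, then r[6]=15)
r[10] = 23  (first piece 1, then r[9]=22)
r[11] = 25  (first piece 2, then r[9]=22)
r[12] = 30  (first piece 6, then r[6]=15)
r[13] = 31  (first piece 1, then r[12]=30)
Maximum revenue is ₹31.
Now minimize piece count subject to staying optimal: for each k, pieces[k] = 1 + min over i with p[i]+r[k−i]=r[k] of pieces[k−i].
pieces[10] = 3
pieces[11] = 3
pieces[12] = 2
pieces[13] = 3

3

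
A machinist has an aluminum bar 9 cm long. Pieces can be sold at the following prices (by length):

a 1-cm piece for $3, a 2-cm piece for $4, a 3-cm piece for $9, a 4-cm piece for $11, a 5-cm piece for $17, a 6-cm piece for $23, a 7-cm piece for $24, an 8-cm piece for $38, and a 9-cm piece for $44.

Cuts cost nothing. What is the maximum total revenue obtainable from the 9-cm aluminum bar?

44

Let R[k] be the best obtainable value from length k. For each k, try every first piece i and keep the best of price[i] + R[k−i].
R[1] = 3
R[2] = 6  (first piece 1, then R[1]=3)
R[3] = 9  (first piece 1, then R[2]=6)
R[4] = 12  (first piece 1, then R[3]=9)
R[5] = 17
R[6] = 23
R[7] = 26  (first piece 1, then R[6]=23)
R[8] = 38
R[9] = 44
Best is to sell the whole 9-cm piece uncut for $44.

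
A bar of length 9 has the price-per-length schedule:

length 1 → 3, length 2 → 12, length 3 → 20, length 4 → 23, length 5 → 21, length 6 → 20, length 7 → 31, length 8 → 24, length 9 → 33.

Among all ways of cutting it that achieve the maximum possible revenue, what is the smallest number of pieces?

3

Let r[k] be the best obtainable value from length k. For each k, try every first piece i and keep the best of price[i] + r[k−i].
r[1] = 3
r[2] = max(3+3, 12+0) = 12
r[3] = max(3+12, 12+3, 20+0) = 20
r[4] = max(3+20, 12+12, 20+3, 23+0) = 24
r[5] = max(3+24, 12+20, 20+12, 23+3, 21+0) = 32
r[6] = max(3+32, 12+24, 20+20, 23+12, 21+3, 20+0) = 40
r[7] = max(3+40, 12+32, 20+24, …, 20+3, 31+0) = 44
r[8] = max(3+44, 12+40, 20+32, …, 31+3, 24+0) = 52
r[9] = max(3+52, 12+44, 20+40, …, 24+3, 33+0) = 60
Maximum revenue is 60.
Now minimize piece count subject to staying optimal: for each k, pieces[k] = 1 + min over i with p[i]+r[k−i]=r[k] of pieces[k−i].
pieces[6] = 2
pieces[7] = 3
pieces[8] = 3
pieces[9] = 3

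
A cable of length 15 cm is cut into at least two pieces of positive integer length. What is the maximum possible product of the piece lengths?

Fill g[k] for k=2..15: at each k try every first piece i and multiply by the better of (k−i) uncut or g[k−i].
g[2] = 1×max(1,0) = 1×1 = 1
g[3] = 1×max(2,1) = 1×2 = 2
g[4] = 2×max(2,1) = 2×2 = 4
g[5] = 2×max(3,2) = 2×3 = 6
g[6] = 3×max(3,2) = 3×3 = 9
g[7] = 2×max(5,6) = 2×6 = 12
g[8] = 2×max(6,9) = 2×9 = 18
g[9] = 3×max(6,9) = 3×9 = 27
g[10] = 2×max(8,18) = 2×18 = 36
g[11] = 2×max(9,27) = 2×27 = 54
g[12] = 3×max(9,27) = 3×27 = 81
g[13] = 2×max(11,54) = 2×54 = 108
g[14] = 2×max(12,81) = 2×81 = 162
g[15] = 3×max(12,81) = 3×81 = 243
One optimal split: 3 + 3 + 3 + 3 + 3; product 3×3×3×3×3 = 243.

243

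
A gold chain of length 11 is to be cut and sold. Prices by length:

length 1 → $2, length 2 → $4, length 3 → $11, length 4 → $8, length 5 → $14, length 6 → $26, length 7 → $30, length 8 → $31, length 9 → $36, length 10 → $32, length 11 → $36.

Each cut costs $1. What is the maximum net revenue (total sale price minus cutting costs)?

41

Consider every possible first cut. net[k] is the best of p[i]+net[k−i] over all sellable i≤k, charging 1 whenever i<k.
net[1] = 2
net[2] = max(2+2-1, 4+0) = 4
net[3] = max(2+4-1, 4+2-1, 11+0) = 11
net[4] = max(2+11-1, 4+4-1, 11+2-1, 8+0) = 12
net[5] = max(2+12-1, 4+11-1, 11+4-1, 8+2-1, 14+0) = 14
net[6] = max(2+14-1, 4+12-1, 11+11-1, 8+4-1, 14+2-1, 26+0) = 26
net[7] = max(2+26-1, 4+14-1, 11+12-1, …, 26+2-1, 30+0) = 30
net[8] = max(2+30-1, 4+26-1, 11+14-1, …, 30+2-1, 31+0) = 31
net[9] = max(2+31-1, 4+30-1, 11+26-1, …, 31+2-1, 36+0) = 36
net[10] = max(2+36-1, 4+31-1, 11+30-1, …, 36+2-1, 32+0) = 40
net[11] = max(2+40-1, 4+36-1, 11+31-1, …, 32+2-1, 36+0) = 41
One optimal plan: pieces 7 + 3 + 1 (2 cuts) → $43 − $2 = $41.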